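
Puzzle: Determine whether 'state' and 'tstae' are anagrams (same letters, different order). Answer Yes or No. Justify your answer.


Sorted letters of 'state': 'aestt'
Sorted letters of 'tstae': 'aestt'
They match.

Yes


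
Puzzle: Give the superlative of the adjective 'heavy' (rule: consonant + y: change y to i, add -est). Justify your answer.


Apply superlative formation (consonant + y: change y to i, add -est): 'heavy' -> 'heaviest'.

heaviest


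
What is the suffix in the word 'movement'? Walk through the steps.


The word 'movement' = 'move' (root) + '-ment' (suffix). The suffix is '-ment'.

ment


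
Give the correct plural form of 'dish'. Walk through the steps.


Apply rule: Add -es (sibilant/fricative ending). 'dish' becomes 'dishes'.

dishes


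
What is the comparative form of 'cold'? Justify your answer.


Apply comparative formation (add -er): 'cold' -> 'colder'.

colder


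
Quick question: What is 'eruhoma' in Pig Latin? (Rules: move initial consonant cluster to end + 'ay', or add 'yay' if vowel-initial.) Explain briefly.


'eruhoma' starts with a vowel, so add 'yay': 'eruhomayay'.

eruhomayay


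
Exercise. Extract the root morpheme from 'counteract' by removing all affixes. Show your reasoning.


Remove prefix 'counter' from 'counteract' to get root 'act'.

act


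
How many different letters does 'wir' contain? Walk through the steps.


Unique letters in 'wir': {i, r, w} = 3 distinct letters.

3


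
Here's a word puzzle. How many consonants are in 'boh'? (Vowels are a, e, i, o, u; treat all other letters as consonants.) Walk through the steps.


Consonants in 'boh': b, h = 2 consonants.

2


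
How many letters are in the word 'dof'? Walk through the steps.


Spell out 'dof' and number each letter: d(1), o(2), f(3). Total: 3 letters.

3


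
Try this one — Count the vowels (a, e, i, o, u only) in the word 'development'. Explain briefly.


Vowels in 'development': e, e, o, e = 4 vowels.

4


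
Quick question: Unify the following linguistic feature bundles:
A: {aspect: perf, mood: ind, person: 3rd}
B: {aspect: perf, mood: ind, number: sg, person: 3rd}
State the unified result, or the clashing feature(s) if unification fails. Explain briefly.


Compare features:
aspect: A=perf vs B=perf -> unified: perf
mood: A=ind vs B=ind -> unified: ind
number: A=_ vs B=sg -> unified: sg
person: A=3rd vs B=3rd -> unified: 3rd
No clashes found.

Unified: {aspect: perf, mood: ind, number: sg, person: 3rd}


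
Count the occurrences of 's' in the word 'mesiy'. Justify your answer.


Letter 's' in 'mesiy': found at position(s) 3 = 1 occurrence(s).

1


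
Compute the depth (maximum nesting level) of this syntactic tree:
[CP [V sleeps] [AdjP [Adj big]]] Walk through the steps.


Count bracket nesting levels:
'[' at pos 0: depth = 1
'[' at pos 4: depth = 2
'[' at pos 15: depth = 2
'[' at pos 21: depth = 3
Maximum depth reached: 3

3


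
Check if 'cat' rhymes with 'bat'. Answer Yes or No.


Rime (stressed vowel + following sounds) of 'cat': -at = /æt/
Rime of 'bat': -at = /æt/
/æt/ and /æt/ are the same ending sound, so the words rhyme.

Yes


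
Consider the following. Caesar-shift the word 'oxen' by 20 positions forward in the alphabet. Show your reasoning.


Shift each letter by 20: o -> i, x -> r, e -> y, n -> h. Result: 'iryh'.

iryh


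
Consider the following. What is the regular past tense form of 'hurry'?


Apply rule: Change -y to -ied. 'hurry' becomes 'hurried'.

hurried


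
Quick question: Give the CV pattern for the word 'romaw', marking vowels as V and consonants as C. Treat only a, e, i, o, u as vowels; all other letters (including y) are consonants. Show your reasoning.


Letter mapping: r = C, o = V, m = C, a = V, w = C.

CVCVC


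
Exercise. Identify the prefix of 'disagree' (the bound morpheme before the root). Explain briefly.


The word 'disagree' = 'dis' (prefix) + 'agree' (root). The prefix is 'dis'.

dis


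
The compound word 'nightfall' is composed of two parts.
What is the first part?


Split 'nightfall' into 'night' + 'fall'. The first part is 'night'.

night


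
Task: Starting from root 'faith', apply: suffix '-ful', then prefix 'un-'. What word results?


Step 1: Add suffix '-ful' to 'faith' = 'faithful'
Step 2: Add prefix 'un-' to 'faithful' = 'unfaithful'

unfaithful


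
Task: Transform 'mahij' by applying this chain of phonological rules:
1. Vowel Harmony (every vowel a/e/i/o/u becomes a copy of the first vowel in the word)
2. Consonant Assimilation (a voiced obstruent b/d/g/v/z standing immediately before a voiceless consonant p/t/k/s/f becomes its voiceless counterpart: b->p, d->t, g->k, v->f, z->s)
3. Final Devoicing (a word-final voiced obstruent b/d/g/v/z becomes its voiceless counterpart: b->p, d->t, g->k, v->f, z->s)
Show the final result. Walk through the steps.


Starting form: 'mahij'
Rule 1: Vowel Harmony: all vowels become 'a' (matching first vowel). 'mahij' -> 'mahaj'
Rule 2: Consonant Assimilation: no voiced obstruent (b/d/g/v/z) stands immediately before a voiceless consonant (p/t/k/s/f). No change.
Rule 3: Final Devoicing: final consonant 'j' is not one of the voiced obstruents b/d/g/v/z. No change.
Final form: 'mahaj'

mahaj


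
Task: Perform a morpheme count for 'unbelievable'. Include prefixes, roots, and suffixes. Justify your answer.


Decomposition: un- (prefix) + believe (root) + -able (suffix) = 3 morpheme(s)

3 morphemes


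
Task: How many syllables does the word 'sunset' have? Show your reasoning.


Break 'sunset' into syllables: sun-set -> sun | set = 2 syllables

2 syllables


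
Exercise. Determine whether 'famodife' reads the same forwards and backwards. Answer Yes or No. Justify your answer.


Forward: 'famodife'
Reversed: 'efidomaf'
They differ.

No


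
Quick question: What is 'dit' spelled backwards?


Reverse 'dit' character by character: 'tid'.

tid


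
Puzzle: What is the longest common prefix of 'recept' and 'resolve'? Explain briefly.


Compare from the start: 2 characters match: 're'. Mismatch at position 3: 'c' vs 's'.

re


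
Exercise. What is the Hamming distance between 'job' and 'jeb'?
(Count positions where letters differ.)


Alignment:
Position 1: 'j' vs 'j' = match
Position 2: 'o' vs 'e' = DIFFER
Position 3: 'b' vs 'b' = match
Total differences: 1

1


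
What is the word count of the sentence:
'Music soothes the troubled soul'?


Split into words: Music | soothes | the | troubled | soul = 5 words.

5


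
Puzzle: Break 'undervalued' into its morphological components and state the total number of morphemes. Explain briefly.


Step 1: Identify prefix: 'under' (meaning: beneath/insufficient)
Step 2: Identify root: 'value'
Step 3: Identify suffix(es): 'ed'
Decomposition: under- (prefix: beneath/insufficient) + value (root) + -ed (suffix: past)
Total morphemes: 3

3 morphemes (under- (prefix: beneath/insufficient) + value (root) + -ed (suffix: past))


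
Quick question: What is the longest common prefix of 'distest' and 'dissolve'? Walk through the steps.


Compare from the start: 3 characters match: 'dis'. Mismatch at position 4: 't' vs 's'.

dis


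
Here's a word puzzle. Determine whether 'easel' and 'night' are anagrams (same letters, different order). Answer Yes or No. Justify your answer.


Sorted letters of 'easel': 'aeels'
Sorted letters of 'night': 'ghint'
They do not match.

No


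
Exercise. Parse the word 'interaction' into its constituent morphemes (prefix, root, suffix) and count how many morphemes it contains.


Step 1: Identify prefix: 'inter' (meaning: between)
Step 2: Identify root: 'act'
Step 3: Identify suffix(es): 'ion'
Decomposition: inter- (prefix: between) + act (root) + -ion (suffix: act of)
Total morphemes: 3

3 morphemes (inter- (prefix: between) + act (root) + -ion (suffix: act of))


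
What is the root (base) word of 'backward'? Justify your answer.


Remove suffix '-ward' from 'backward' to get root 'back'.

back


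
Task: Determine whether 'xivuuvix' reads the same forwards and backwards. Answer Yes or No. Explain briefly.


Forward: 'xivuuvix'
Reversed: 'xivuuvix'
They are identical.

Yes


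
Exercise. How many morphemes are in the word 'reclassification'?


Decomposition: re- (prefix) + class (root) + -ify (suffix) + -ation (suffix) = 4 morpheme(s)

4 morphemes


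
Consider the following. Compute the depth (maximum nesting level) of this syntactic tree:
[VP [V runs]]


Count bracket nesting levels:
'[' at pos 0: depth = 1
'[' at pos 4: depth = 2
Maximum depth reached: 2

2


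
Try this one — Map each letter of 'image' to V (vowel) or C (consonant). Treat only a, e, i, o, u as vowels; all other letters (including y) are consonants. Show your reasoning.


Letter mapping: i = V, m = C, a = V, g = C, e = V.

VCVCV


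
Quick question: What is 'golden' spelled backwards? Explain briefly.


Reverse 'golden' character by character: 'nedlog'.

nedlog


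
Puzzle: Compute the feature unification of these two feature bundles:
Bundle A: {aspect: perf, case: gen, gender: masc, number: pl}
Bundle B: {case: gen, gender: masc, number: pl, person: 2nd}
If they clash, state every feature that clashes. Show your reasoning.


Compare features:
aspect: A=perf vs B=_ -> unified: perf
case: A=gen vs B=gen -> unified: gen
gender: A=masc vs B=masc -> unified: masc
number: A=pl vs B=pl -> unified: pl
person: A=_ vs B=2nd -> unified: 2nd
No clashes found.

Unified: {aspect: perf, case: gen, gender: masc, number: pl, person: 2nd}


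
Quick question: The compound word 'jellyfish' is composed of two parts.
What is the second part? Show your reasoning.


Split 'jellyfish' into 'jelly' + 'fish'. The second part is 'fish'.

fish


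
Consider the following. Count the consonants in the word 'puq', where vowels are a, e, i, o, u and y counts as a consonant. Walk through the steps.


Consonants in 'puq': p, q = 2 consonants.

2


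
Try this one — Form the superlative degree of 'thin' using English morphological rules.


Apply superlative formation (double final consonant, add -est): 'thin' -> 'thinnest'.

thinnest


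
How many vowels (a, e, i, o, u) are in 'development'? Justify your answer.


Vowels in 'development': e, e, o, e = 4 vowels.

4


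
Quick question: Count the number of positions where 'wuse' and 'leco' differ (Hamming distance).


Alignment:
Position 1: 'w' vs 'l' = DIFFER
Position 2: 'u' vs 'e' = DIFFER
Position 3: 's' vs 'c' = DIFFER
Position 4: 'e' vs 'o' = DIFFER
Total differences: 4

4


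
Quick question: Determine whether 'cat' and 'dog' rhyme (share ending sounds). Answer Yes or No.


Rime (stressed vowel + following sounds) of 'cat': -at = /æt/
Rime of 'dog': -og = /ɒg/
/æt/ and /ɒg/ are different ending sounds, so the words do not rhyme.

No


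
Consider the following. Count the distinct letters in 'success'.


Unique letters in 'success': {c, e, s, u} = 4 distinct letters.

4


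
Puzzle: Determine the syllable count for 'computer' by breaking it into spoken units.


Break 'computer' into syllables: com-pu-ter -> com | pu | ter = 3 syllables

3 syllables


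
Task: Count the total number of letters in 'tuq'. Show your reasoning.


Spell out 'tuq' and number each letter: t(1), u(2), q(3). Total: 3 letters.

3


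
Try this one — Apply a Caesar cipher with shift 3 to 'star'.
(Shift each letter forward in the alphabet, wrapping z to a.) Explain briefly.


Shift each letter by 3: s -> v, t -> w, a -> d, r -> u. Result: 'vwdu'.

vwdu


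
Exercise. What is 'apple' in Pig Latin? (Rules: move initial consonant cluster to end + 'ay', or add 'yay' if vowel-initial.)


'apple' starts with a vowel, so add 'yay': 'appleyay'.

appleyay


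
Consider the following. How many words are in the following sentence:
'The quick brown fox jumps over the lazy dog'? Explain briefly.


Split into words: The | quick | brown | fox | jumps | over | the | lazy | dog = 9 words.

9


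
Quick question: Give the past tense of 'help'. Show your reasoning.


Apply rule: Add -ed. 'help' becomes 'helped'.

helped


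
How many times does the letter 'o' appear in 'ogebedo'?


Letter 'o' in 'ogebedo': found at position(s) 1, 7 = 2 occurrence(s).

2


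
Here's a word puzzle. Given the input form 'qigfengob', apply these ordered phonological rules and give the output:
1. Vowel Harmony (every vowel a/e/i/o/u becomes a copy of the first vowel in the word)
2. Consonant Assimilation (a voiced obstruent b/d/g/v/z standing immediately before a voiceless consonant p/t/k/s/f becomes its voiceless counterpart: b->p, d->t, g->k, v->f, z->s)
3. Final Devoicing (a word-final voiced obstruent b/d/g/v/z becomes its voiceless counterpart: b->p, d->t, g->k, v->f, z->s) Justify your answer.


Starting form: 'qigfengob'
Rule 1: Vowel Harmony: all vowels become 'i' (matching first vowel). 'qigfengob' -> 'qigfingib'
Rule 2: Consonant Assimilation: voiced obstruent before voiceless consonant becomes voiceless ('gf' -> 'kf'). 'qigfingib' -> 'qikfingib'
Rule 3: Final Devoicing: word-final voiced obstruent 'b' becomes voiceless 'p'. 'qikfingib' -> 'qikfingip'
Final form: 'qikfingip'

qikfingip


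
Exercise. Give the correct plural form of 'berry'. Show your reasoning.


Apply rule: Change -y to -ies (consonant + y). 'berry' becomes 'berries'.

berries


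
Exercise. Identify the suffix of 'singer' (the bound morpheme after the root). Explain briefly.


The word 'singer' = 'sing' (root) + '-er' (suffix). The suffix is '-er'.

er


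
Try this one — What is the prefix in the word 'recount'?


The word 'recount' = 're' (prefix) + 'count' (root). The prefix is 're'.

re


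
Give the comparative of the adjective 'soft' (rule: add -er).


Apply comparative formation (add -er): 'soft' -> 'softer'.

softer


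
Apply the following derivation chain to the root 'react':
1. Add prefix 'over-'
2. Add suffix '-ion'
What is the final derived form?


Step 1: Add prefix 'over-' to 'react' = 'overreact'
Step 2: Add suffix '-ion' to 'overreact' = 'overreaction'

overreaction


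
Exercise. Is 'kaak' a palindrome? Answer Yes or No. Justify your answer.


Forward: 'kaak'
Reversed: 'kaak'
They are identical.

Yes


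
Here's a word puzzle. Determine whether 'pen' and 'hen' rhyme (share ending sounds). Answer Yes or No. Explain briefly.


Rime (stressed vowel + following sounds) of 'pen': -en = /ɛn/
Rime of 'hen': -en = /ɛn/
/ɛn/ and /ɛn/ are the same ending sound, so the words rhyme.

Yes


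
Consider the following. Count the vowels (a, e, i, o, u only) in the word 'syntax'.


Vowels in 'syntax': a = 1 vowels.

1


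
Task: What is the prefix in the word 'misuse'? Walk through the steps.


The word 'misuse' = 'mis' (prefix) + 'use' (root). The prefix is 'mis'.

mis


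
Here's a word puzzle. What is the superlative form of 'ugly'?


Apply superlative formation (consonant + y: change y to i, add -est): 'ugly' -> 'ugliest'.

ugliest


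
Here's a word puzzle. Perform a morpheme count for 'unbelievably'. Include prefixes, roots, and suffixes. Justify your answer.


Decomposition: un- (prefix) + believe (root) + -able (suffix) + -ly (suffix) = 4 morpheme(s)

4 morphemes


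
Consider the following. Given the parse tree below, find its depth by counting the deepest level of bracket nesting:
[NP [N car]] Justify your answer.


Count bracket nesting levels:
'[' at pos 0: depth = 1
'[' at pos 4: depth = 2
Maximum depth reached: 2

2


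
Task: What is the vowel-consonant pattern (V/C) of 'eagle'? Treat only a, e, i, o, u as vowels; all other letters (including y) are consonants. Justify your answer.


Letter mapping: e = V, a = V, g = C, l = C, e = V.

VVCCV


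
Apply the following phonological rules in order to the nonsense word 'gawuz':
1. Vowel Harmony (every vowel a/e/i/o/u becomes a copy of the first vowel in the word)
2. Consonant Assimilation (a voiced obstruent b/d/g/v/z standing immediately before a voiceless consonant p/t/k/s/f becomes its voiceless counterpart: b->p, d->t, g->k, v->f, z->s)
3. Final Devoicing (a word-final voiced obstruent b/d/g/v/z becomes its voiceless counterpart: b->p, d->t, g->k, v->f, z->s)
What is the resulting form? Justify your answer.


Starting form: 'gawuz'
Rule 1: Vowel Harmony: all vowels become 'a' (matching first vowel). 'gawuz' -> 'gawaz'
Rule 2: Consonant Assimilation: no voiced obstruent (b/d/g/v/z) stands immediately before a voiceless consonant (p/t/k/s/f). No change.
Rule 3: Final Devoicing: word-final voiced obstruent 'z' becomes voiceless 's'. 'gawaz' -> 'gawas'
Final form: 'gawas'

gawas


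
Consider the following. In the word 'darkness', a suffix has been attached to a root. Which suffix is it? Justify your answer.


The word 'darkness' = 'dark' (root) + '-ness' (suffix). The suffix is '-ness'.

ness


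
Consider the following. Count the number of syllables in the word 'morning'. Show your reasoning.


Break 'morning' into syllables: morn-ing -> morn | ing = 2 syllables

2 syllables


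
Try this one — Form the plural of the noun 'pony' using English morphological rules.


Apply rule: Change -y to -ies (consonant + y). 'pony' becomes 'ponies'.

ponies


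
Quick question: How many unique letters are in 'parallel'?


Unique letters in 'parallel': {a, e, l, p, r} = 5 distinct letters.

5


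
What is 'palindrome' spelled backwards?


Reverse 'palindrome' character by character: 'emordnilap'.

emordnilap


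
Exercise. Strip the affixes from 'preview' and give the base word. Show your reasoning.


Remove prefix 'pre' from 'preview' to get root 'view'.

view


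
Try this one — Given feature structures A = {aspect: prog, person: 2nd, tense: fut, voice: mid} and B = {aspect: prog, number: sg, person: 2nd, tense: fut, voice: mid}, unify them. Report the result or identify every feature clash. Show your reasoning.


Compare features:
aspect: A=prog vs B=prog -> unified: prog
number: A=_ vs B=sg -> unified: sg
person: A=2nd vs B=2nd -> unified: 2nd
tense: A=fut vs B=fut -> unified: fut
voice: A=mid vs B=mid -> unified: mid
No clashes found.

Unified: {aspect: prog, number: sg, person: 2nd, tense: fut, voice: mid}


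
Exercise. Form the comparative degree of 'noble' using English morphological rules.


Apply comparative formation (ends in e: add -r): 'noble' -> 'nobler'.

nobler


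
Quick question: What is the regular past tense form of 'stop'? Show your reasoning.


Apply rule: Double final consonant and add -ed. 'stop' becomes 'stopped'.

stopped


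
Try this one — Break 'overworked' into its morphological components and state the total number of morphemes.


Step 1: Identify prefix: 'over' (meaning: excessively)
Step 2: Identify root: 'work'
Step 3: Identify suffix(es): 'ed'
Decomposition: over- (prefix: excessively) + work (root) + -ed (suffix: past)
Total morphemes: 3

3 morphemes (over- (prefix: excessively) + work (root) + -ed (suffix: past))


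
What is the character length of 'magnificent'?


Spell out 'magnificent' and number each letter: m(1), a(2), g(3), n(4), i(5), f(6), i(7), c(8), e(9), n(10), t(11). Total: 11 letters.

11


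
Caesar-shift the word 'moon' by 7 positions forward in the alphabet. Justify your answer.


Shift each letter by 7: m -> t, o -> v, o -> v, n -> u. Result: 'tvvu'.

tvvu


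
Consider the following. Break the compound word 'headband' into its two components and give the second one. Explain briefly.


Split 'headband' into 'head' + 'band'. The second part is 'band'.

band


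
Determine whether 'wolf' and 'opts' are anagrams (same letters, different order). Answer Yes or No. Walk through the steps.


Sorted letters of 'wolf': 'flow'
Sorted letters of 'opts': 'opst'
They do not match.

No


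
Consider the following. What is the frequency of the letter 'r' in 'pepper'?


Letter 'r' in 'pepper': found at position(s) 6 = 1 occurrence(s).

1


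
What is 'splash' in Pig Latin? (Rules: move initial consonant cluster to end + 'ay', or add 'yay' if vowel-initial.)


'splash': move consonant cluster 'spl' to end and add 'ay': 'ashsplay'.

ashsplay


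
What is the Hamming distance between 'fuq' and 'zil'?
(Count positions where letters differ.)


Alignment:
Position 1: 'f' vs 'z' = DIFFER
Position 2: 'u' vs 'i' = DIFFER
Position 3: 'q' vs 'l' = DIFFER
Total differences: 3

3


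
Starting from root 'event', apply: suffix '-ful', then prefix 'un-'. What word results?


Step 1: Add suffix '-ful' to 'event' = 'eventful'
Step 2: Add prefix 'un-' to 'eventful' = 'uneventful'

uneventful


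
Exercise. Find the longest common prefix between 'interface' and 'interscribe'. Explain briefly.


Compare from the start: 5 characters match: 'inter'. Mismatch at position 6: 'f' vs 's'.

inter


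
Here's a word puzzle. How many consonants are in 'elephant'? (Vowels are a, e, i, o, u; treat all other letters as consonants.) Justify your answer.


Consonants in 'elephant': l, p, h, n, t = 5 consonants.

5


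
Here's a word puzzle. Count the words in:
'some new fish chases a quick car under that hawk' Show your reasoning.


Split into words: some | new | fish | chases | a | quick | car | under | that | hawk = 10 words.

10


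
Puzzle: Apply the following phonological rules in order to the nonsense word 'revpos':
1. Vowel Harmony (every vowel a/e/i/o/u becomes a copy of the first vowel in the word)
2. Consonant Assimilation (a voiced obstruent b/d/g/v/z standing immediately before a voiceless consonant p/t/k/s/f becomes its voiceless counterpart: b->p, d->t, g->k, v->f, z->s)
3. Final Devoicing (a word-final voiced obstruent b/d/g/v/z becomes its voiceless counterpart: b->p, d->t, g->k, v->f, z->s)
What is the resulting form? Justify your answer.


Starting form: 'revpos'
Rule 1: Vowel Harmony: all vowels become 'e' (matching first vowel). 'revpos' -> 'revpes'
Rule 2: Consonant Assimilation: voiced obstruent before voiceless consonant becomes voiceless ('vp' -> 'fp'). 'revpes' -> 'refpes'
Rule 3: Final Devoicing: final consonant 's' is not one of the voiced obstruents b/d/g/v/z. No change.
Final form: 'refpes'

refpes


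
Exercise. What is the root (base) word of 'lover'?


Remove suffix '-er' from 'lover' to get root 'love'.

love


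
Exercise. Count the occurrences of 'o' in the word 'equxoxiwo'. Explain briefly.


Letter 'o' in 'equxoxiwo': found at position(s) 5, 9 = 2 occurrence(s).

2


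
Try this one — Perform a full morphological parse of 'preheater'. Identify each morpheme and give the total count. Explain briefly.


Step 1: Identify prefix: 'pre' (meaning: before)
Step 2: Identify root: 'heat'
Step 3: Identify suffix(es): 'er'
Decomposition: pre- (prefix: before) + heat (root) + -er (suffix: one who)
Total morphemes: 3

3 morphemes (pre- (prefix: before) + heat (root) + -er (suffix: one who))


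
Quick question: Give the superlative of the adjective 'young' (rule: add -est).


Apply superlative formation (add -est): 'young' -> 'youngest'.

youngest


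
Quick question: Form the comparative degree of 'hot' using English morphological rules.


Apply comparative formation (double final consonant, add -er): 'hot' -> 'hotter'.

hotter


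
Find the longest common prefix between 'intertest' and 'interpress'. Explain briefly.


Compare from the start: 5 characters match: 'inter'. Mismatch at position 6: 't' vs 'p'.

inter


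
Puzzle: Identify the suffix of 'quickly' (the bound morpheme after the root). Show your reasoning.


The word 'quickly' = 'quick' (root) + '-ly' (suffix). The suffix is '-ly'.

ly


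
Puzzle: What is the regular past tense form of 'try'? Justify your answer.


Apply rule: Change -y to -ied. 'try' becomes 'tried'.

tried


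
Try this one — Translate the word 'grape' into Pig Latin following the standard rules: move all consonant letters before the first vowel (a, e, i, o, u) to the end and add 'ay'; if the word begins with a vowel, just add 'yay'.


'grape': move consonant cluster 'gr' to end and add 'ay': 'apegray'.

apegray


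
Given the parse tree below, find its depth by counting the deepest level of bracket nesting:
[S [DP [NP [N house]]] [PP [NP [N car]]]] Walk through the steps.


Count bracket nesting levels:
'[' at pos 0: depth = 1
'[' at pos 3: depth = 2
'[' at pos 7: depth = 3
'[' at pos 11: depth = 4
'[' at pos 23: depth = 2
'[' at pos 27: depth = 3
'[' at pos 31: depth = 4
Maximum depth reached: 4

4


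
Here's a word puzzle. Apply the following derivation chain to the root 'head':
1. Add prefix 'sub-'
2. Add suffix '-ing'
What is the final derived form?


Step 1: Add prefix 'sub-' to 'head' = 'subhead'
Step 2: Add suffix '-ing' to 'subhead' = 'subheading'

subheading


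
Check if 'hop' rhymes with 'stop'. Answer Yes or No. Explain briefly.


Rime (stressed vowel + following sounds) of 'hop': -op = /ɒp/
Rime of 'stop': -op = /ɒp/
/ɒp/ and /ɒp/ are the same ending sound, so the words rhyme.

Yes


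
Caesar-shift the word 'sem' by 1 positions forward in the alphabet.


Shift each letter by 1: s -> t, e -> f, m -> n. Result: 'tfn'.

tfn


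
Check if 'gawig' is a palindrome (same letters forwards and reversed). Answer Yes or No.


Forward: 'gawig'
Reversed: 'giwag'
They differ.

No


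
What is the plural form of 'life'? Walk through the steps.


Apply rule: Change -fe to -ves. 'life' becomes 'lives'.

lives


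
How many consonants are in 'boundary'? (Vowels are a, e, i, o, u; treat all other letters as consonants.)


Consonants in 'boundary': b, n, d, r, y = 5 consonants.

5


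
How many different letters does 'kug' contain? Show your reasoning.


Unique letters in 'kug': {g, k, u} = 3 distinct letters.

3


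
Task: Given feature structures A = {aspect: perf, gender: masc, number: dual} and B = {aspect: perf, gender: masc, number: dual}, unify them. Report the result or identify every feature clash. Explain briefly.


Compare features:
aspect: A=perf vs B=perf -> unified: perf
gender: A=masc vs B=masc -> unified: masc
number: A=dual vs B=dual -> unified: dual
No clashes found.

Unified: {aspect: perf, gender: masc, number: dual}


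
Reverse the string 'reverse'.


Reverse 'reverse' character by character: 'esrever'.

esrever


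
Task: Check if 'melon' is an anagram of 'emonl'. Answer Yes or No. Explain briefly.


Sorted letters of 'melon': 'elmno'
Sorted letters of 'emonl': 'elmno'
They match.

Yes


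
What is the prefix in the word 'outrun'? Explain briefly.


The word 'outrun' = 'out' (prefix) + 'run' (root). The prefix is 'out'.

out


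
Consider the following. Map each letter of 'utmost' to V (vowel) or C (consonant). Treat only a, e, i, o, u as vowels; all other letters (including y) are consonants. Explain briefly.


Letter mapping: u = V, t = C, m = C, o = V, s = C, t = C.

VCCVCC


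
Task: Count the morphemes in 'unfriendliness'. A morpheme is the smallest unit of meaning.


Decomposition: un- (prefix) + friend (root) + -ly (suffix) + -ness (suffix) = 4 morpheme(s)

4 morphemes


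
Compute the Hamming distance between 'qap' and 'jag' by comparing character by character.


Alignment:
Position 1: 'q' vs 'j' = DIFFER
Position 2: 'a' vs 'a' = match
Position 3: 'p' vs 'g' = DIFFER
Total differences: 2

2


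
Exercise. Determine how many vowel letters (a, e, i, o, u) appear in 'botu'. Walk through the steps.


Vowels in 'botu': o, u = 2 vowels.

2


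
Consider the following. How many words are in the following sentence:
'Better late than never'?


Split into words: Better | late | than | never = 4 words.

4


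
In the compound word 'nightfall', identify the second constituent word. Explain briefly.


Split 'nightfall' into 'night' + 'fall'. The second part is 'fall'.

fall


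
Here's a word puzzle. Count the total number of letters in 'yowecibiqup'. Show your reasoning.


Spell out 'yowecibiqup' and number each letter: y(1), o(2), w(3), e(4), c(5), i(6), b(7), i(8), q(9), u(10), p(11). Total: 11 letters.

11


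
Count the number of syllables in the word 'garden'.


Break 'garden' into syllables: gar-den -> gar | den = 2 syllables

2 syllables


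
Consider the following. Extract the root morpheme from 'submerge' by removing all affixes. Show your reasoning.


Remove prefix 'sub' from 'submerge' to get root 'merge'.

merge


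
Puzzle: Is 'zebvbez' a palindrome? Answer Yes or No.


Forward: 'zebvbez'
Reversed: 'zebvbez'
They are identical.

Yes


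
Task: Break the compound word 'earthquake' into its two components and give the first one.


Split 'earthquake' into 'earth' + 'quake'. The first part is 'earth'.

earth


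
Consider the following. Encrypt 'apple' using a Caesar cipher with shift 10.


Shift each letter by 10: a -> k, p -> z, p -> z, l -> v, e -> o. Result: 'kzzvo'.

kzzvo


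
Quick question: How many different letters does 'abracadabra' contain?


Unique letters in 'abracadabra': {a, b, c, d, r} = 5 distinct letters.

5


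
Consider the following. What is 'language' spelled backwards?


Reverse 'language' character by character: 'egaugnal'.

egaugnal


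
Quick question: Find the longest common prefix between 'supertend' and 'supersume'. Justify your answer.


Compare from the start: 5 characters match: 'super'. Mismatch at position 6: 't' vs 's'.

super


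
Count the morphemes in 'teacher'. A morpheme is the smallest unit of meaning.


Decomposition: teach (root) + -er (suffix) = 2 morpheme(s)

2 morphemes


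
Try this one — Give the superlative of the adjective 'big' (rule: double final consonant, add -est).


Apply superlative formation (double final consonant, add -est): 'big' -> 'biggest'.

biggest


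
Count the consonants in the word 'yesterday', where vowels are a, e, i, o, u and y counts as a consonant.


Consonants in 'yesterday': y, s, t, r, d, y = 6 consonants.

6


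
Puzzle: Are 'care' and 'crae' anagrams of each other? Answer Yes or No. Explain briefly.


Sorted letters of 'care': 'acer'
Sorted letters of 'crae': 'acer'
They match.

Yes


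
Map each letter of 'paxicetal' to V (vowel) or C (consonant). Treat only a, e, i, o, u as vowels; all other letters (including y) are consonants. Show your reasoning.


Letter mapping: p = C, a = V, x = C, i = V, c = C, e = V, t = C, a = V, l = C.

CVCVCVCVC


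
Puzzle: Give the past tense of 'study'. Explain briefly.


Apply rule: Change -y to -ied. 'study' becomes 'studied'.

studied


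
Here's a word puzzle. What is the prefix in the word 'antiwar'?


The word 'antiwar' = 'anti' (prefix) + 'war' (root). The prefix is 'anti'.

anti


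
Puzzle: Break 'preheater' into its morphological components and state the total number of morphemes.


Step 1: Identify prefix: 'pre' (meaning: before)
Step 2: Identify root: 'heat'
Step 3: Identify suffix(es): 'er'
Decomposition: pre- (prefix: before) + heat (root) + -er (suffix: one who)
Total morphemes: 3

3 morphemes (pre- (prefix: before) + heat (root) + -er (suffix: one who))


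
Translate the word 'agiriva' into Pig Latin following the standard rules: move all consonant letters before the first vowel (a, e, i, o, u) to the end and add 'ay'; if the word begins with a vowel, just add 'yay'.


'agiriva' starts with a vowel, so add 'yay': 'agirivayay'.

agirivayay


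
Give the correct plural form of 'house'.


Apply rule: Add -s. 'house' becomes 'houses'.

houses


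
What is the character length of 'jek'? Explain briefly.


Spell out 'jek' and number each letter: j(1), e(2), k(3). Total: 3 letters.

3


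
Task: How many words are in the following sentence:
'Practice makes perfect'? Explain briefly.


Split into words: Practice | makes | perfect = 3 words.

3


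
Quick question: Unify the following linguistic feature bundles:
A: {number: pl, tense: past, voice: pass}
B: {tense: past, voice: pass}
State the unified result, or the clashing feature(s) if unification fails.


Compare features:
number: A=pl vs B=_ -> unified: pl
tense: A=past vs B=past -> unified: past
voice: A=pass vs B=pass -> unified: pass
No clashes found.

Unified: {number: pl, tense: past, voice: pass}


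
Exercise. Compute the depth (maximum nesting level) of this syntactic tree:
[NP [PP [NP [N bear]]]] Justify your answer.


Count bracket nesting levels:
'[' at pos 0: depth = 1
'[' at pos 4: depth = 2
'[' at pos 8: depth = 3
'[' at pos 12: depth = 4
Maximum depth reached: 4

4


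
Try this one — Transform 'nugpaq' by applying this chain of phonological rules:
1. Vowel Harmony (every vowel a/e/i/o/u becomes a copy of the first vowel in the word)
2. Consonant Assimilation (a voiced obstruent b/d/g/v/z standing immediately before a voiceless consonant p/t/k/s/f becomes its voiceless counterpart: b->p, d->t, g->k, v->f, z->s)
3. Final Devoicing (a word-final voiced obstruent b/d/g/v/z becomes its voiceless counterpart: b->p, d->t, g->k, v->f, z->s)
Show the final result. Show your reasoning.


Starting form: 'nugpaq'
Rule 1: Vowel Harmony: all vowels become 'u' (matching first vowel). 'nugpaq' -> 'nugpuq'
Rule 2: Consonant Assimilation: voiced obstruent before voiceless consonant becomes voiceless ('gp' -> 'kp'). 'nugpuq' -> 'nukpuq'
Rule 3: Final Devoicing: final consonant 'q' is not one of the voiced obstruents b/d/g/v/z. No change.
Final form: 'nukpuq'

nukpuq


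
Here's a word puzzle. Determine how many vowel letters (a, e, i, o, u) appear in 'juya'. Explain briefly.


Vowels in 'juya': u, a = 2 vowels.

2


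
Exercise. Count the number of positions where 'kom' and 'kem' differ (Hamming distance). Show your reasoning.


Alignment:
Position 1: 'k' vs 'k' = match
Position 2: 'o' vs 'e' = DIFFER
Position 3: 'm' vs 'm' = match
Total differences: 1

1


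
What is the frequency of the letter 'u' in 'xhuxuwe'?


Letter 'u' in 'xhuxuwe': found at position(s) 3, 5 = 2 occurrence(s).

2


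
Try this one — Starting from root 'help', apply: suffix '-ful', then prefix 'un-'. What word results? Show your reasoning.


Step 1: Add suffix '-ful' to 'help' = 'helpful'
Step 2: Add prefix 'un-' to 'helpful' = 'unhelpful'

unhelpful


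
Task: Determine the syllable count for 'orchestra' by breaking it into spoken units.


Break 'orchestra' into syllables: or-ches-tra -> or | ches | tra = 3 syllables

3 syllables


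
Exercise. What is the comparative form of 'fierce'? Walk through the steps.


Apply comparative formation (ends in e: add -r): 'fierce' -> 'fiercer'.

fiercer


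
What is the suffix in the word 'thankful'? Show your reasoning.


The word 'thankful' = 'thank' (root) + '-ful' (suffix). The suffix is '-ful'.

ful


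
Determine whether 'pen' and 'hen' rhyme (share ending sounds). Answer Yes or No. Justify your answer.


Rime (stressed vowel + following sounds) of 'pen': -en = /ɛn/
Rime of 'hen': -en = /ɛn/
/ɛn/ and /ɛn/ are the same ending sound, so the words rhyme.

Yes


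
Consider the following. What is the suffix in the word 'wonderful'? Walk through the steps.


The word 'wonderful' = 'wonder' (root) + '-ful' (suffix). The suffix is '-ful'.

ful


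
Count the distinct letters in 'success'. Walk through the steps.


Unique letters in 'success': {c, e, s, u} = 4 distinct letters.

4


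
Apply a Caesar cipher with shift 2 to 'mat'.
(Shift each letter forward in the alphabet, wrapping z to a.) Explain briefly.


Shift each letter by 2: m -> o, a -> c, t -> v. Result: 'ocv'.

ocv


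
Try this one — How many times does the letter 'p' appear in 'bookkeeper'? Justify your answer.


Letter 'p' in 'bookkeeper': found at position(s) 8 = 1 occurrence(s).

1


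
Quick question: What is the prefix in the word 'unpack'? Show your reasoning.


The word 'unpack' = 'un' (prefix) + 'pack' (root). The prefix is 'un'.

un


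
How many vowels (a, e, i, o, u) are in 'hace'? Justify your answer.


Vowels in 'hace': a, e = 2 vowels.

2


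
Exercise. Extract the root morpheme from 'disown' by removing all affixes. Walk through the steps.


Remove prefix 'dis' from 'disown' to get root 'own'.

own


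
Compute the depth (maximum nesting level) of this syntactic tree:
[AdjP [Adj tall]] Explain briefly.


Count bracket nesting levels:
'[' at pos 0: depth = 1
'[' at pos 6: depth = 2
Maximum depth reached: 2

2


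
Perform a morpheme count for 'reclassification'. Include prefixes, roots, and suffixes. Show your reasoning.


Decomposition: re- (prefix) + class (root) + -ify (suffix) + -ation (suffix) = 4 morpheme(s)

4 morphemes


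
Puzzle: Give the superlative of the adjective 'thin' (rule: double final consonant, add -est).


Apply superlative formation (double final consonant, add -est): 'thin' -> 'thinnest'.

thinnest


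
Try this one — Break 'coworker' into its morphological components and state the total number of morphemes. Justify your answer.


Step 1: Identify prefix: 'co' (meaning: together)
Step 2: Identify root: 'work'
Step 3: Identify suffix(es): 'er'
Decomposition: co- (prefix: together) + work (root) + -er (suffix: one who)
Total morphemes: 3

3 morphemes (co- (prefix: together) + work (root) + -er (suffix: one who))


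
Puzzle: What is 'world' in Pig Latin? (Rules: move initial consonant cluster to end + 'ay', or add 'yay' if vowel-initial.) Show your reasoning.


'world': move consonant cluster 'w' to end and add 'ay': 'orldway'.

orldway


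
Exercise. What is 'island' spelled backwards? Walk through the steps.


Reverse 'island' character by character: 'dnalsi'.

dnalsi


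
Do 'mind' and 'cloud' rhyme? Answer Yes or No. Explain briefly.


Rime (stressed vowel + following sounds) of 'mind': -ind = /aɪnd/
Rime of 'cloud': -oud = /aʊd/
/aɪnd/ and /aʊd/ are different ending sounds, so the words do not rhyme.

No


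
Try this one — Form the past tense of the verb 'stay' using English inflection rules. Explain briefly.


Apply rule: Add -ed. 'stay' becomes 'stayed'.

stayed


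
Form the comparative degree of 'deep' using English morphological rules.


Apply comparative formation (add -er): 'deep' -> 'deeper'.

deeper


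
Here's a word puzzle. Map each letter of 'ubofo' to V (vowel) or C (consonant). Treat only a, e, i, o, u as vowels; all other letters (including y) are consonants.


Letter mapping: u = V, b = C, o = V, f = C, o = V.

VCVCV


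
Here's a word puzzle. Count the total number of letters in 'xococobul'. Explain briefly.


Spell out 'xococobul' and number each letter: x(1), o(2), c(3), o(4), c(5), o(6), b(7), u(8), l(9). Total: 9 letters.

9


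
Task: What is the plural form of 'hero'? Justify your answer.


Apply rule: Add -es (consonant + o). 'hero' becomes 'heroes'.

heroes


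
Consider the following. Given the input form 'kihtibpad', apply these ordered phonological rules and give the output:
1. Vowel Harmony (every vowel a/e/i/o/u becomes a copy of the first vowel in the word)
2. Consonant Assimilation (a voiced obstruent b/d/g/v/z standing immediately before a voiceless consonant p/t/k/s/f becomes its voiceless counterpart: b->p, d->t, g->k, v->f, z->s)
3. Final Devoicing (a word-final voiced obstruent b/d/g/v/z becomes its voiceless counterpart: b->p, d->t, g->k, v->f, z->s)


Starting form: 'kihtibpad'
Rule 1: Vowel Harmony: all vowels become 'i' (matching first vowel). 'kihtibpad' -> 'kihtibpid'
Rule 2: Consonant Assimilation: voiced obstruent before voiceless consonant becomes voiceless ('bp' -> 'pp'). 'kihtibpid' -> 'kihtippid'
Rule 3: Final Devoicing: word-final voiced obstruent 'd' becomes voiceless 't'. 'kihtippid' -> 'kihtippit'
Final form: 'kihtippit'

kihtippit
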